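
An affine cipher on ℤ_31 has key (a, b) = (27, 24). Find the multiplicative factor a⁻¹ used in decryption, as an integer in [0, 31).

23

Apply the Euclidean algorithm to 31 and 27:
31 = 1·27 + 4
27 = 6·4 + 3
4 = 1·3 + 1
3 = 3·1 + 0
The gcd is 1. Working backward:
1 = 4 − 3
1 = −27 + 7·4
1 = 7·31 − 8·27
Thus 27·(-8) ≡ 1 (mod 31); reducing, -8 mod 31 = 23.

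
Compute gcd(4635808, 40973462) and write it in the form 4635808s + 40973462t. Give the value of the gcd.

2

Euclidean algorithm:
40973462 = 8×4635808 + 3886998
4635808 = 1×3886998 + 748810
3886998 = 5×748810 + 142948
748810 = 5×142948 + 34070
142948 = 4×34070 + 6668
34070 = 5×6668 + 730
6668 = 9×730 + 98
730 = 7×98 + 44
98 = 2×44 + 10
44 = 4×10 + 4
10 = 2×4 + 2
4 = 2×2 + 0
gcd(4635808, 40973462) = 2.
Express as a combination:
2 = 10 − 2·4
2 = −2·44 + 9·10
2 = 9·98 − 20·44
2 = −20·730 + 149·98
2 = 149·6668 − 1361·730
2 = −1361·34070 + 6954·6668
2 = 6954·142948 − 29177·34070
2 = −29177·748810 + 152839·142948
2 = 152839·3886998 − 793372·748810
2 = −793372·4635808 + 946211·3886998
2 = 946211·40973462 − 8363060·4635808
So 2 = (946211)·40973462 + (-8363060)·4635808.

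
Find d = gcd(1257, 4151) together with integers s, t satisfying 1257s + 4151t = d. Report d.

Repeated division:
4151 = 3·1257 + 380
1257 = 3·380 + 117
380 = 3·117 + 29
117 = 4·29 + 1
29 = 29·1 + 0
gcd(1257, 4151) = 1.
Express as a combination:
1 = 117 − 4·29
1 = −4·380 + 13·117
1 = 13·1257 − 43·380
1 = −43·4151 + 142·1257
So 1 = (-43)·4151 + (142)·1257.

1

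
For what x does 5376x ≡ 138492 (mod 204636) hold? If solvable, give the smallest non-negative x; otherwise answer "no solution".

13691

First find gcd(5376, 204636):
204636 = 38×5376 + 348
5376 = 15×348 + 156
348 = 2×156 + 36
156 = 4×36 + 12
36 = 3×12 + 0
gcd = 12 and 12 | 138492, so solutions exist. Divide through by 12: 448x ≡ 11541 (mod 17053).
Now find 448⁻¹ mod 17053:
17053 = 38·448 + 29
448 = 15·29 + 13
29 = 2·13 + 3
13 = 4·3 + 1
3 = 3·1 + 0
Back-substitute:
1 = 13 − 4·3
1 = −4·29 + 9·13
1 = 9·448 − 139·29
1 = −139·17053 + 5291·448
So 448⁻¹ ≡ 5291 (mod 17053).
Then x ≡ 5291·11541 ≡ 13691 (mod 17053); the smallest non-negative solution is x = 13691.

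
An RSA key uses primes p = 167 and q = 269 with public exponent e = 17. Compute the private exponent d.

φ(n) = (p−1)(q−1) = 166·268 = 44488.
Need d with 17·d ≡ 1 (mod 44488). Apply the extended Euclidean algorithm:
44488 = 2616*17 + 16
17 = 1*16 + 1
16 = 16*1 + 0
Back-substitute:
1 = 17 − 16
1 = −44488 + 2617·17
So 17·2617 ≡ 1 (mod 44488), hence d = 2617.

2617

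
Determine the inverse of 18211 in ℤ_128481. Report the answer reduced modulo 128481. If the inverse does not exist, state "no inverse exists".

120163

Extended Euclidean algorithm:
128481 = 7×18211 + 1004
18211 = 18×1004 + 139
1004 = 7×139 + 31
139 = 4×31 + 15
31 = 2×15 + 1
15 = 15×1 + 0
Since gcd(18211, 128481) = 1, back-substitute to write 1 as a combination:
1 = 31 − 2·15
1 = −2·139 + 9·31
1 = 9·1004 − 65·139
1 = −65·18211 + 1179·1004
1 = 1179·128481 − 8318·18211
Hence 18211⁻¹ ≡ -8318 ≡ 120163 (mod 128481).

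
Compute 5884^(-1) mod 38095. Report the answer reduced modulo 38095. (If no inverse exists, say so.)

11479

Extended Euclidean algorithm:
38095 = 6×5884 + 2791
5884 = 2×2791 + 302
2791 = 9×302 + 73
302 = 4×73 + 10
73 = 7×10 + 3
10 = 3×3 + 1
3 = 3×1 + 0
gcd = 1, so the inverse exists. Back-substitute:
1 = 10 − 3·3
1 = −3·73 + 22·10
1 = 22·302 − 91·73
1 = −91·2791 + 841·302
1 = 841·5884 − 1773·2791
1 = −1773·38095 + 11479·5884
So 5884·11479 ≡ 1 (mod 38095).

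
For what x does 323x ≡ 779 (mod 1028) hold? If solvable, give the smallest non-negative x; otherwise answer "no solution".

849

First find gcd(323, 1028):
1028 = 3*323 + 59
323 = 5*59 + 28
59 = 2*28 + 3
28 = 9*3 + 1
3 = 3*1 + 0
gcd = 1, so a unique solution mod 1028 exists.
Back-substitute for the Bézout coefficients:
1 = 28 − 9·3
1 = −9·59 + 19·28
1 = 19·323 − 104·59
1 = −104·1028 + 331·323
So 323·(331) ≡ 1 (mod 1028), giving 323⁻¹ ≡ 331.
x ≡ 323⁻¹·779 ≡ 331·779 ≡ 849 (mod 1028).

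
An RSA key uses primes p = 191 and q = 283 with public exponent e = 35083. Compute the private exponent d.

26047

φ(n) = (p−1)(q−1) = 190·282 = 53580.
Need d with 35083·d ≡ 1 (mod 53580). Apply the extended Euclidean algorithm:
53580 = 1*35083 + 18497
35083 = 1*18497 + 16586
18497 = 1*16586 + 1911
16586 = 8*1911 + 1298
1911 = 1*1298 + 613
1298 = 2*613 + 72
613 = 8*72 + 37
72 = 1*37 + 35
37 = 1*35 + 2
35 = 17*2 + 1
2 = 2*1 + 0
Back-substitute:
1 = 35 − 17·2
1 = −17·37 + 18·35
1 = 18·72 − 35·37
1 = −35·613 + 298·72
1 = 298·1298 − 631·613
1 = −631·1911 + 929·1298
1 = 929·16586 − 8063·1911
1 = −8063·18497 + 8992·16586
1 = 8992·35083 − 17055·18497
1 = −17055·53580 + 26047·35083
So 35083·26047 ≡ 1 (mod 53580), hence d = 26047.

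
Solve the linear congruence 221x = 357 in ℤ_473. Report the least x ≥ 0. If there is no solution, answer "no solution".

38

First find gcd(221, 473):
473 = 2·221 + 31
221 = 7·31 + 4
31 = 7·4 + 3
4 = 1·3 + 1
3 = 3·1 + 0
gcd = 1, so a unique solution mod 473 exists.
Back-substitute for the Bézout coefficients:
1 = 4 − 3
1 = −31 + 8·4
1 = 8·221 − 57·31
1 = −57·473 + 122·221
So 221·(122) ≡ 1 (mod 473), giving 221⁻¹ ≡ 122.
x ≡ 221⁻¹·357 ≡ 122·357 ≡ 38 (mod 473).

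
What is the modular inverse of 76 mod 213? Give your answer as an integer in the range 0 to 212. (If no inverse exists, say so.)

Apply the Euclidean algorithm to 213 and 76:
213 = 2×76 + 61
76 = 1×61 + 15
61 = 4×15 + 1
15 = 15×1 + 0
The gcd is 1. Working backward:
1 = 61 − 4·15
1 = −4·76 + 5·61
1 = 5·213 − 14·76
Thus 76·(-14) ≡ 1 (mod 213); reducing, -14 mod 213 = 199.

199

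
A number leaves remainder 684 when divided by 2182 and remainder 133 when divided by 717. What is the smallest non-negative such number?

Write x = 684 + 2182·k. Then 2182·k ≡ 133 − 684 ≡ 166 (mod 717).
Need 2182⁻¹ mod 717. Extended Euclid on (717, 31):
717 = 23×31 + 4
31 = 7×4 + 3
4 = 1×3 + 1
3 = 3×1 + 0
Back-substitute:
1 = 4 − 3
1 = −31 + 8·4
1 = 8·717 − 185·31
2182⁻¹ ≡ 532 (mod 717), so k ≡ 532·166 ≡ 121 (mod 717).
x = 684 + 2182·121 = 264706.

264706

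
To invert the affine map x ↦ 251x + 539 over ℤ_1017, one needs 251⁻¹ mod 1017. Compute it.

Run Euclid on (1017, 251):
1017 = 4*251 + 13
251 = 19*13 + 4
13 = 3*4 + 1
4 = 4*1 + 0
gcd = 1, so the inverse exists. Back-substitute:
1 = 13 − 3·4
1 = −3·251 + 58·13
1 = 58·1017 − 235·251
Thus 251·(-235) ≡ 1 (mod 1017); reducing, -235 mod 1017 = 782.

782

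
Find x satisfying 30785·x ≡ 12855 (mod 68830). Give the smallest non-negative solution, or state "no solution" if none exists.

First find gcd(30785, 68830):
68830 = 2*30785 + 7260
30785 = 4*7260 + 1745
7260 = 4*1745 + 280
1745 = 6*280 + 65
280 = 4*65 + 20
65 = 3*20 + 5
20 = 4*5 + 0
gcd = 5 and 5 | 12855, so solutions exist. Divide through by 5: 6157x ≡ 2571 (mod 13766).
Now find 6157⁻¹ mod 13766:
13766 = 2*6157 + 1452
6157 = 4*1452 + 349
1452 = 4*349 + 56
349 = 6*56 + 13
56 = 4*13 + 4
13 = 3*4 + 1
4 = 4*1 + 0
Back-substitute:
1 = 13 − 3·4
1 = −3·56 + 13·13
1 = 13·349 − 81·56
1 = −81·1452 + 337·349
1 = 337·6157 − 1429·1452
1 = −1429·13766 + 3195·6157
So 6157⁻¹ ≡ 3195 (mod 13766).
Then x ≡ 3195·2571 ≡ 9809 (mod 13766); the smallest non-negative solution is x = 9809.

9809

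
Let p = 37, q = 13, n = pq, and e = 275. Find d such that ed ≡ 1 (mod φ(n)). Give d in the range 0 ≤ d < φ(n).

11

φ(n) = (p−1)(q−1) = 36·12 = 432.
Need d with 275·d ≡ 1 (mod 432). Apply the extended Euclidean algorithm:
432 = 1×275 + 157
275 = 1×157 + 118
157 = 1×118 + 39
118 = 3×39 + 1
39 = 39×1 + 0
Back-substitute:
1 = 118 − 3·39
1 = −3·157 + 4·118
1 = 4·275 − 7·157
1 = −7·432 + 11·275
So 275·11 ≡ 1 (mod 432), hence d = 11.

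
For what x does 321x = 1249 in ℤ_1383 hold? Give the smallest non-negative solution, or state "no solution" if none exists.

no solution

gcd(321, 1383):
1383 = 4×321 + 99
321 = 3×99 + 24
99 = 4×24 + 3
24 = 8×3 + 0
gcd = 3, but 3 ∤ 1249, so the congruence has no solution.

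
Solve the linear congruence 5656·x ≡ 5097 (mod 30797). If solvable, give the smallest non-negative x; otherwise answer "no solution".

First find gcd(5656, 30797):
30797 = 5*5656 + 2517
5656 = 2*2517 + 622
2517 = 4*622 + 29
622 = 21*29 + 13
29 = 2*13 + 3
13 = 4*3 + 1
3 = 3*1 + 0
gcd = 1, so a unique solution mod 30797 exists.
Back-substitute for the Bézout coefficients:
1 = 13 − 4·3
1 = −4·29 + 9·13
1 = 9·622 − 193·29
1 = −193·2517 + 781·622
1 = 781·5656 − 1755·2517
1 = −1755·30797 + 9556·5656
So 5656·(9556) ≡ 1 (mod 30797), giving 5656⁻¹ ≡ 9556.
x ≡ 5656⁻¹·5097 ≡ 9556·5097 ≡ 16875 (mod 30797).

16875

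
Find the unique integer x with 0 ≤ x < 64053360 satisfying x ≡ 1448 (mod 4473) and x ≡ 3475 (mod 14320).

25493075

Write x = 1448 + 4473·k. Then 4473·k ≡ 3475 − 1448 ≡ 2027 (mod 14320).
Need 4473⁻¹ mod 14320. Extended Euclid on (14320, 4473):
14320 = 3×4473 + 901
4473 = 4×901 + 869
901 = 1×869 + 32
869 = 27×32 + 5
32 = 6×5 + 2
5 = 2×2 + 1
2 = 2×1 + 0
Back-substitute:
1 = 5 − 2·2
1 = −2·32 + 13·5
1 = 13·869 − 353·32
1 = −353·901 + 366·869
1 = 366·4473 − 1817·901
1 = −1817·14320 + 5817·4473
4473⁻¹ ≡ 5817 (mod 14320), so k ≡ 5817·2027 ≡ 5699 (mod 14320).
x = 1448 + 4473·5699 = 25493075.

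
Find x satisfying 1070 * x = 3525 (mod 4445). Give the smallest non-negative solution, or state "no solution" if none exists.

First find gcd(1070, 4445):
4445 = 4×1070 + 165
1070 = 6×165 + 80
165 = 2×80 + 5
80 = 16×5 + 0
gcd = 5 and 5 | 3525, so solutions exist. Divide through by 5: 214x ≡ 705 (mod 889).
Now find 214⁻¹ mod 889:
889 = 4·214 + 33
214 = 6·33 + 16
33 = 2·16 + 1
16 = 16·1 + 0
Back-substitute:
1 = 33 − 2·16
1 = −2·214 + 13·33
1 = 13·889 − 54·214
So 214·(-54) ≡ 1 (mod 889), i.e. 214⁻¹ ≡ 835.
Then x ≡ 835·705 ≡ 157 (mod 889); the smallest non-negative solution is x = 157.

157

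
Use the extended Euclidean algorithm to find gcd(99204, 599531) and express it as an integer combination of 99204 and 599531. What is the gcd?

1

Repeated division:
599531 = 6·99204 + 4307
99204 = 23·4307 + 143
4307 = 30·143 + 17
143 = 8·17 + 7
17 = 2·7 + 3
7 = 2·3 + 1
3 = 3·1 + 0
gcd(99204, 599531) = 1.
Working backward:
1 = 7 − 2·3
1 = −2·17 + 5·7
1 = 5·143 − 42·17
1 = −42·4307 + 1265·143
1 = 1265·99204 − 29137·4307
1 = −29137·599531 + 176087·99204
So 1 = (-29137)·599531 + (176087)·99204.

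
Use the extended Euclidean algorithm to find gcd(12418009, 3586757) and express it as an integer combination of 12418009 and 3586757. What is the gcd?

Euclidean algorithm:
12418009 = 3×3586757 + 1657738
3586757 = 2×1657738 + 271281
1657738 = 6×271281 + 30052
271281 = 9×30052 + 813
30052 = 36×813 + 784
813 = 1×784 + 29
784 = 27×29 + 1
29 = 29×1 + 0
gcd(12418009, 3586757) = 1.
Back-substituting:
1 = 784 − 27·29
1 = −27·813 + 28·784
1 = 28·30052 − 1035·813
1 = −1035·271281 + 9343·30052
1 = 9343·1657738 − 57093·271281
1 = −57093·3586757 + 123529·1657738
1 = 123529·12418009 − 427680·3586757
So 1 = (123529)·12418009 + (-427680)·3586757.

1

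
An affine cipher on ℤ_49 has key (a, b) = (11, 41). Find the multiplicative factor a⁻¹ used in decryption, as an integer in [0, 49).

9

Extended Euclidean algorithm:
49 = 4·11 + 5
11 = 2·5 + 1
5 = 5·1 + 0
gcd = 1, so the inverse exists. Back-substitute:
1 = 11 − 2·5
1 = −2·49 + 9·11
So 11·9 ≡ 1 (mod 49).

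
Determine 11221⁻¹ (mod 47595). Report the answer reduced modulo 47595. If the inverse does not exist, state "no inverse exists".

gcd(47595, 11221) by repeated division:
47595 = 4·11221 + 2711
11221 = 4·2711 + 377
2711 = 7·377 + 72
377 = 5·72 + 17
72 = 4·17 + 4
17 = 4·4 + 1
4 = 4·1 + 0
The gcd is 1. Working backward:
1 = 17 − 4·4
1 = −4·72 + 17·17
1 = 17·377 − 89·72
1 = −89·2711 + 640·377
1 = 640·11221 − 2649·2711
1 = −2649·47595 + 11236·11221
So 11221·11236 ≡ 1 (mod 47595).

11236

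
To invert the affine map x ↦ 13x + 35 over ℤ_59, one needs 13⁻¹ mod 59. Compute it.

Run Euclid on (59, 13):
59 = 4×13 + 7
13 = 1×7 + 6
7 = 1×6 + 1
6 = 6×1 + 0
The gcd is 1. Working backward:
1 = 7 − 6
1 = −13 + 2·7
1 = 2·59 − 9·13
So 13·(-9) ≡ 1 (mod 59), and -9 ≡ 50 (mod 59).

50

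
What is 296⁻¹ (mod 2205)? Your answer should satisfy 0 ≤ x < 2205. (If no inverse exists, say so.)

Extended Euclidean algorithm:
2205 = 7*296 + 133
296 = 2*133 + 30
133 = 4*30 + 13
30 = 2*13 + 4
13 = 3*4 + 1
4 = 4*1 + 0
The gcd is 1. Working backward:
1 = 13 − 3·4
1 = −3·30 + 7·13
1 = 7·133 − 31·30
1 = −31·296 + 69·133
1 = 69·2205 − 514·296
Thus 296·(-514) ≡ 1 (mod 2205); reducing, -514 mod 2205 = 1691.

1691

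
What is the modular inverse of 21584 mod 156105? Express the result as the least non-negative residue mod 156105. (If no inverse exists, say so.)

Run Euclid on (156105, 21584):
156105 = 7×21584 + 5017
21584 = 4×5017 + 1516
5017 = 3×1516 + 469
1516 = 3×469 + 109
469 = 4×109 + 33
109 = 3×33 + 10
33 = 3×10 + 3
10 = 3×3 + 1
3 = 3×1 + 0
The gcd is 1. Working backward:
1 = 10 − 3·3
1 = −3·33 + 10·10
1 = 10·109 − 33·33
1 = −33·469 + 142·109
1 = 142·1516 − 459·469
1 = −459·5017 + 1519·1516
1 = 1519·21584 − 6535·5017
1 = −6535·156105 + 47264·21584
So 21584·47264 ≡ 1 (mod 156105).

47264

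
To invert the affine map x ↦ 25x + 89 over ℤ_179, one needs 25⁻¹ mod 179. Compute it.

43

Run Euclid on (179, 25):
179 = 7·25 + 4
25 = 6·4 + 1
4 = 4·1 + 0
The gcd is 1. Working backward:
1 = 25 − 6·4
1 = −6·179 + 43·25
So 25·43 ≡ 1 (mod 179).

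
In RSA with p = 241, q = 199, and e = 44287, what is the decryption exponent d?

24223

φ(n) = (p−1)(q−1) = 240·198 = 47520.
Need d with 44287·d ≡ 1 (mod 47520). Apply the extended Euclidean algorithm:
47520 = 1·44287 + 3233
44287 = 13·3233 + 2258
3233 = 1·2258 + 975
2258 = 2·975 + 308
975 = 3·308 + 51
308 = 6·51 + 2
51 = 25·2 + 1
2 = 2·1 + 0
Back-substitute:
1 = 51 − 25·2
1 = −25·308 + 151·51
1 = 151·975 − 478·308
1 = −478·2258 + 1107·975
1 = 1107·3233 − 1585·2258
1 = −1585·44287 + 21712·3233
1 = 21712·47520 − 23297·44287
So 44287·(-23297) ≡ 1 (mod 47520), hence d ≡ -23297 ≡ 24223 (mod 47520).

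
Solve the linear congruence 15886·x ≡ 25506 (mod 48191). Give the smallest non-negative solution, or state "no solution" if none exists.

First find gcd(15886, 48191):
48191 = 3*15886 + 533
15886 = 29*533 + 429
533 = 1*429 + 104
429 = 4*104 + 13
104 = 8*13 + 0
gcd = 13 and 13 | 25506, so solutions exist. Divide through by 13: 1222x ≡ 1962 (mod 3707).
Now find 1222⁻¹ mod 3707:
3707 = 3*1222 + 41
1222 = 29*41 + 33
41 = 1*33 + 8
33 = 4*8 + 1
8 = 8*1 + 0
Back-substitute:
1 = 33 − 4·8
1 = −4·41 + 5·33
1 = 5·1222 − 149·41
1 = −149·3707 + 452·1222
So 1222⁻¹ ≡ 452 (mod 3707).
Then x ≡ 452·1962 ≡ 851 (mod 3707); the smallest non-negative solution is x = 851.

851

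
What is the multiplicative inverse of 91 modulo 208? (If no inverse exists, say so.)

no inverse exists

Euclidean algorithm on 208, 91:
208 = 2×91 + 26
91 = 3×26 + 13
26 = 2×13 + 0
The gcd is 13, not 1, hence no inverse exists.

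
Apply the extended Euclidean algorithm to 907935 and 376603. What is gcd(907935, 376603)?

1

Repeated division:
907935 = 2×376603 + 154729
376603 = 2×154729 + 67145
154729 = 2×67145 + 20439
67145 = 3×20439 + 5828
20439 = 3×5828 + 2955
5828 = 1×2955 + 2873
2955 = 1×2873 + 82
2873 = 35×82 + 3
82 = 27×3 + 1
3 = 3×1 + 0
gcd(907935, 376603) = 1.
Working backward:
1 = 82 − 27·3
1 = −27·2873 + 946·82
1 = 946·2955 − 973·2873
1 = −973·5828 + 1919·2955
1 = 1919·20439 − 6730·5828
1 = −6730·67145 + 22109·20439
1 = 22109·154729 − 50948·67145
1 = −50948·376603 + 124005·154729
1 = 124005·907935 − 298958·376603
So 1 = (124005)·907935 + (-298958)·376603.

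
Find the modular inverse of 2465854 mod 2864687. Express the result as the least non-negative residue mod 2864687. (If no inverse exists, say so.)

Extended Euclidean algorithm:
2864687 = 1*2465854 + 398833
2465854 = 6*398833 + 72856
398833 = 5*72856 + 34553
72856 = 2*34553 + 3750
34553 = 9*3750 + 803
3750 = 4*803 + 538
803 = 1*538 + 265
538 = 2*265 + 8
265 = 33*8 + 1
8 = 8*1 + 0
gcd = 1, so the inverse exists. Back-substitute:
1 = 265 − 33·8
1 = −33·538 + 67·265
1 = 67·803 − 100·538
1 = −100·3750 + 467·803
1 = 467·34553 − 4303·3750
1 = −4303·72856 + 9073·34553
1 = 9073·398833 − 49668·72856
1 = −49668·2465854 + 307081·398833
1 = 307081·2864687 − 356749·2465854
So 2465854·(-356749) ≡ 1 (mod 2864687), and -356749 ≡ 2507938 (mod 2864687).

2507938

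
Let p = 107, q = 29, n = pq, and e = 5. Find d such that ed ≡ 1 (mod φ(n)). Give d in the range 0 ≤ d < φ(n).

φ(n) = (p−1)(q−1) = 106·28 = 2968.
Need d with 5·d ≡ 1 (mod 2968). Apply the extended Euclidean algorithm:
2968 = 593*5 + 3
5 = 1*3 + 2
3 = 1*2 + 1
2 = 2*1 + 0
Back-substitute:
1 = 3 − 2
1 = −5 + 2·3
1 = 2·2968 − 1187·5
So 5·(-1187) ≡ 1 (mod 2968), hence d ≡ -1187 ≡ 1781 (mod 2968).

1781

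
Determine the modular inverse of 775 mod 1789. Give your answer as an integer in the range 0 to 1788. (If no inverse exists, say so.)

1018

gcd(1789, 775) by repeated division:
1789 = 2*775 + 239
775 = 3*239 + 58
239 = 4*58 + 7
58 = 8*7 + 2
7 = 3*2 + 1
2 = 2*1 + 0
The gcd is 1. Working backward:
1 = 7 − 3·2
1 = −3·58 + 25·7
1 = 25·239 − 103·58
1 = −103·775 + 334·239
1 = 334·1789 − 771·775
Hence 775⁻¹ ≡ -771 ≡ 1018 (mod 1789).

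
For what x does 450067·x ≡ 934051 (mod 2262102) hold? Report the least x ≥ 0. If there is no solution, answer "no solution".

1048471

First find gcd(450067, 2262102):
2262102 = 5×450067 + 11767
450067 = 38×11767 + 2921
11767 = 4×2921 + 83
2921 = 35×83 + 16
83 = 5×16 + 3
16 = 5×3 + 1
3 = 3×1 + 0
gcd = 1, so a unique solution mod 2262102 exists.
Back-substitute for the Bézout coefficients:
1 = 16 − 5·3
1 = −5·83 + 26·16
1 = 26·2921 − 915·83
1 = −915·11767 + 3686·2921
1 = 3686·450067 − 140983·11767
1 = −140983·2262102 + 708601·450067
So 450067·(708601) ≡ 1 (mod 2262102), giving 450067⁻¹ ≡ 708601.
x ≡ 450067⁻¹·934051 ≡ 708601·934051 ≡ 1048471 (mod 2262102).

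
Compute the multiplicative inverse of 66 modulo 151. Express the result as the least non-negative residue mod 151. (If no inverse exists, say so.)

Extended Euclidean algorithm:
151 = 2×66 + 19
66 = 3×19 + 9
19 = 2×9 + 1
9 = 9×1 + 0
gcd = 1, so the inverse exists. Back-substitute:
1 = 19 − 2·9
1 = −2·66 + 7·19
1 = 7·151 − 16·66
Thus 66·(-16) ≡ 1 (mod 151); reducing, -16 mod 151 = 135.

135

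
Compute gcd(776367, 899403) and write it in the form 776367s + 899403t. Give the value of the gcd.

Repeated division:
899403 = 1·776367 + 123036
776367 = 6·123036 + 38151
123036 = 3·38151 + 8583
38151 = 4·8583 + 3819
8583 = 2·3819 + 945
3819 = 4·945 + 39
945 = 24·39 + 9
39 = 4·9 + 3
9 = 3·3 + 0
gcd(776367, 899403) = 3.
Working backward:
3 = 39 − 4·9
3 = −4·945 + 97·39
3 = 97·3819 − 392·945
3 = −392·8583 + 881·3819
3 = 881·38151 − 3916·8583
3 = −3916·123036 + 12629·38151
3 = 12629·776367 − 79690·123036
3 = −79690·899403 + 92319·776367
So 3 = (-79690)·899403 + (92319)·776367.

3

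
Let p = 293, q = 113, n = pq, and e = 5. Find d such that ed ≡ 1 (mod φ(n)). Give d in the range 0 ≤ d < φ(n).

φ(n) = (p−1)(q−1) = 292·112 = 32704.
Need d with 5·d ≡ 1 (mod 32704). Apply the extended Euclidean algorithm:
32704 = 6540*5 + 4
5 = 1*4 + 1
4 = 4*1 + 0
Back-substitute:
1 = 5 − 4
1 = −32704 + 6541·5
So 5·6541 ≡ 1 (mod 32704), hence d = 6541.

6541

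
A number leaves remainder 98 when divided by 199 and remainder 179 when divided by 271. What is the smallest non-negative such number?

Write x = 98 + 199·k. Then 199·k ≡ 179 − 98 ≡ 81 (mod 271).
Need 199⁻¹ mod 271. Extended Euclid on (271, 199):
271 = 1·199 + 72
199 = 2·72 + 55
72 = 1·55 + 17
55 = 3·17 + 4
17 = 4·4 + 1
4 = 4·1 + 0
Back-substitute:
1 = 17 − 4·4
1 = −4·55 + 13·17
1 = 13·72 − 17·55
1 = −17·199 + 47·72
1 = 47·271 − 64·199
199⁻¹ ≡ 207 (mod 271), so k ≡ 207·81 ≡ 236 (mod 271).
x = 98 + 199·236 = 47062.

47062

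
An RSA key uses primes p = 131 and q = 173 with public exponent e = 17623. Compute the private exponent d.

φ(n) = (p−1)(q−1) = 130·172 = 22360.
Need d with 17623·d ≡ 1 (mod 22360). Apply the extended Euclidean algorithm:
22360 = 1×17623 + 4737
17623 = 3×4737 + 3412
4737 = 1×3412 + 1325
3412 = 2×1325 + 762
1325 = 1×762 + 563
762 = 1×563 + 199
563 = 2×199 + 165
199 = 1×165 + 34
165 = 4×34 + 29
34 = 1×29 + 5
29 = 5×5 + 4
5 = 1×4 + 1
4 = 4×1 + 0
Back-substitute:
1 = 5 − 4
1 = −29 + 6·5
1 = 6·34 − 7·29
1 = −7·165 + 34·34
1 = 34·199 − 41·165
1 = −41·563 + 116·199
1 = 116·762 − 157·563
1 = −157·1325 + 273·762
1 = 273·3412 − 703·1325
1 = −703·4737 + 976·3412
1 = 976·17623 − 3631·4737
1 = −3631·22360 + 4607·17623
So 17623·4607 ≡ 1 (mod 22360), hence d = 4607.

4607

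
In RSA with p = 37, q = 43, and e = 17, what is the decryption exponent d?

φ(n) = (p−1)(q−1) = 36·42 = 1512.
Need d with 17·d ≡ 1 (mod 1512). Apply the extended Euclidean algorithm:
1512 = 88×17 + 16
17 = 1×16 + 1
16 = 16×1 + 0
Back-substitute:
1 = 17 − 16
1 = −1512 + 89·17
So 17·89 ≡ 1 (mod 1512), hence d = 89.

89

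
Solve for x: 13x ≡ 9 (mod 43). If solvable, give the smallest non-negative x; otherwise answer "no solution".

First find gcd(13, 43):
43 = 3×13 + 4
13 = 3×4 + 1
4 = 4×1 + 0
gcd = 1, so a unique solution mod 43 exists.
Back-substitute for the Bézout coefficients:
1 = 13 − 3·4
1 = −3·43 + 10·13
So 13·(10) ≡ 1 (mod 43), giving 13⁻¹ ≡ 10.
x ≡ 13⁻¹·9 ≡ 10·9 ≡ 4 (mod 43).

4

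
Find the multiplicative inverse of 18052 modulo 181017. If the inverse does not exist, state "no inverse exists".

53176

gcd(181017, 18052) by repeated division:
181017 = 10*18052 + 497
18052 = 36*497 + 160
497 = 3*160 + 17
160 = 9*17 + 7
17 = 2*7 + 3
7 = 2*3 + 1
3 = 3*1 + 0
Since gcd(18052, 181017) = 1, back-substitute to write 1 as a combination:
1 = 7 − 2·3
1 = −2·17 + 5·7
1 = 5·160 − 47·17
1 = −47·497 + 146·160
1 = 146·18052 − 5303·497
1 = −5303·181017 + 53176·18052
So 18052·53176 ≡ 1 (mod 181017).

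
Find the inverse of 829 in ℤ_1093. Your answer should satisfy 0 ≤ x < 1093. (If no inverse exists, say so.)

Extended Euclidean algorithm:
1093 = 1*829 + 264
829 = 3*264 + 37
264 = 7*37 + 5
37 = 7*5 + 2
5 = 2*2 + 1
2 = 2*1 + 0
gcd = 1, so the inverse exists. Back-substitute:
1 = 5 − 2·2
1 = −2·37 + 15·5
1 = 15·264 − 107·37
1 = −107·829 + 336·264
1 = 336·1093 − 443·829
Hence 829⁻¹ ≡ -443 ≡ 650 (mod 1093).

650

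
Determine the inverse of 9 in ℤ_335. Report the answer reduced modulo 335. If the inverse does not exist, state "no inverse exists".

Run Euclid on (335, 9):
335 = 37*9 + 2
9 = 4*2 + 1
2 = 2*1 + 0
The gcd is 1. Working backward:
1 = 9 − 4·2
1 = −4·335 + 149·9
So 9·149 ≡ 1 (mod 335).

149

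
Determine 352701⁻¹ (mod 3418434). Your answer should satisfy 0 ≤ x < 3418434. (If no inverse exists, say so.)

no inverse exists

Euclidean algorithm on 3418434, 352701:
3418434 = 9*352701 + 244125
352701 = 1*244125 + 108576
244125 = 2*108576 + 26973
108576 = 4*26973 + 684
26973 = 39*684 + 297
684 = 2*297 + 90
297 = 3*90 + 27
90 = 3*27 + 9
27 = 3*9 + 0
The gcd is 9, not 1, hence no inverse exists.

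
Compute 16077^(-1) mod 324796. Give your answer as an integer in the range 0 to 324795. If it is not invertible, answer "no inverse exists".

203197

Apply the Euclidean algorithm to 324796 and 16077:
324796 = 20*16077 + 3256
16077 = 4*3256 + 3053
3256 = 1*3053 + 203
3053 = 15*203 + 8
203 = 25*8 + 3
8 = 2*3 + 2
3 = 1*2 + 1
2 = 2*1 + 0
Since gcd(16077, 324796) = 1, back-substitute to write 1 as a combination:
1 = 3 − 2
1 = −8 + 3·3
1 = 3·203 − 76·8
1 = −76·3053 + 1143·203
1 = 1143·3256 − 1219·3053
1 = −1219·16077 + 6019·3256
1 = 6019·324796 − 121599·16077
Thus 16077·(-121599) ≡ 1 (mod 324796); reducing, -121599 mod 324796 = 203197.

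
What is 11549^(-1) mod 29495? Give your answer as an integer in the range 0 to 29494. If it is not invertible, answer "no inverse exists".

Extended Euclidean algorithm:
29495 = 2·11549 + 6397
11549 = 1·6397 + 5152
6397 = 1·5152 + 1245
5152 = 4·1245 + 172
1245 = 7·172 + 41
172 = 4·41 + 8
41 = 5·8 + 1
8 = 8·1 + 0
The gcd is 1. Working backward:
1 = 41 − 5·8
1 = −5·172 + 21·41
1 = 21·1245 − 152·172
1 = −152·5152 + 629·1245
1 = 629·6397 − 781·5152
1 = −781·11549 + 1410·6397
1 = 1410·29495 − 3601·11549
So 11549·(-3601) ≡ 1 (mod 29495), and -3601 ≡ 25894 (mod 29495).

25894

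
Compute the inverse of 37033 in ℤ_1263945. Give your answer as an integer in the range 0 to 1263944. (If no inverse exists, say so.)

Extended Euclidean algorithm:
1263945 = 34·37033 + 4823
37033 = 7·4823 + 3272
4823 = 1·3272 + 1551
3272 = 2·1551 + 170
1551 = 9·170 + 21
170 = 8·21 + 2
21 = 10·2 + 1
2 = 2·1 + 0
gcd = 1, so the inverse exists. Back-substitute:
1 = 21 − 10·2
1 = −10·170 + 81·21
1 = 81·1551 − 739·170
1 = −739·3272 + 1559·1551
1 = 1559·4823 − 2298·3272
1 = −2298·37033 + 17645·4823
1 = 17645·1263945 − 602228·37033
Thus 37033·(-602228) ≡ 1 (mod 1263945); reducing, -602228 mod 1263945 = 661717.

661717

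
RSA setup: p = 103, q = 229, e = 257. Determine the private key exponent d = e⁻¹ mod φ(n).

18641

φ(n) = (p−1)(q−1) = 102·228 = 23256.
Need d with 257·d ≡ 1 (mod 23256). Apply the extended Euclidean algorithm:
23256 = 90·257 + 126
257 = 2·126 + 5
126 = 25·5 + 1
5 = 5·1 + 0
Back-substitute:
1 = 126 − 25·5
1 = −25·257 + 51·126
1 = 51·23256 − 4615·257
So 257·(-4615) ≡ 1 (mod 23256), hence d ≡ -4615 ≡ 18641 (mod 23256).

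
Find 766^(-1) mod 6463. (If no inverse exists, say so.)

3299

Run Euclid on (6463, 766):
6463 = 8·766 + 335
766 = 2·335 + 96
335 = 3·96 + 47
96 = 2·47 + 2
47 = 23·2 + 1
2 = 2·1 + 0
Since gcd(766, 6463) = 1, back-substitute to write 1 as a combination:
1 = 47 − 23·2
1 = −23·96 + 47·47
1 = 47·335 − 164·96
1 = −164·766 + 375·335
1 = 375·6463 − 3164·766
Hence 766⁻¹ ≡ -3164 ≡ 3299 (mod 6463).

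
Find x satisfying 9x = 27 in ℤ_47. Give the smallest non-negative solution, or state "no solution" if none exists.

First find gcd(9, 47):
47 = 5·9 + 2
9 = 4·2 + 1
2 = 2·1 + 0
gcd = 1, so a unique solution mod 47 exists.
Back-substitute for the Bézout coefficients:
1 = 9 − 4·2
1 = −4·47 + 21·9
So 9·(21) ≡ 1 (mod 47), giving 9⁻¹ ≡ 21.
x ≡ 9⁻¹·27 ≡ 21·27 ≡ 3 (mod 47).

3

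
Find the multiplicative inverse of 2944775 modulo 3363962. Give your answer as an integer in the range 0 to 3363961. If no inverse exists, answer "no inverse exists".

92247

Extended Euclidean algorithm:
3363962 = 1×2944775 + 419187
2944775 = 7×419187 + 10466
419187 = 40×10466 + 547
10466 = 19×547 + 73
547 = 7×73 + 36
73 = 2×36 + 1
36 = 36×1 + 0
The gcd is 1. Working backward:
1 = 73 − 2·36
1 = −2·547 + 15·73
1 = 15·10466 − 287·547
1 = −287·419187 + 11495·10466
1 = 11495·2944775 − 80752·419187
1 = −80752·3363962 + 92247·2944775
So 2944775·92247 ≡ 1 (mod 3363962).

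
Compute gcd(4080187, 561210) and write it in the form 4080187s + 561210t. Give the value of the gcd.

1

Euclidean algorithm:
4080187 = 7×561210 + 151717
561210 = 3×151717 + 106059
151717 = 1×106059 + 45658
106059 = 2×45658 + 14743
45658 = 3×14743 + 1429
14743 = 10×1429 + 453
1429 = 3×453 + 70
453 = 6×70 + 33
70 = 2×33 + 4
33 = 8×4 + 1
4 = 4×1 + 0
gcd(4080187, 561210) = 1.
Express as a combination:
1 = 33 − 8·4
1 = −8·70 + 17·33
1 = 17·453 − 110·70
1 = −110·1429 + 347·453
1 = 347·14743 − 3580·1429
1 = −3580·45658 + 11087·14743
1 = 11087·106059 − 25754·45658
1 = −25754·151717 + 36841·106059
1 = 36841·561210 − 136277·151717
1 = −136277·4080187 + 990780·561210
So 1 = (-136277)·4080187 + (990780)·561210.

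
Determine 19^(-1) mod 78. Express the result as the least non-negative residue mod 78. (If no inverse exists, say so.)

37

Run Euclid on (78, 19):
78 = 4×19 + 2
19 = 9×2 + 1
2 = 2×1 + 0
The gcd is 1. Working backward:
1 = 19 − 9·2
1 = −9·78 + 37·19
So 19·37 ≡ 1 (mod 78).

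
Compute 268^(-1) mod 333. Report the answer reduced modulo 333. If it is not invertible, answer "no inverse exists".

Apply the Euclidean algorithm to 333 and 268:
333 = 1·268 + 65
268 = 4·65 + 8
65 = 8·8 + 1
8 = 8·1 + 0
gcd = 1, so the inverse exists. Back-substitute:
1 = 65 − 8·8
1 = −8·268 + 33·65
1 = 33·333 − 41·268
So 268·(-41) ≡ 1 (mod 333), and -41 ≡ 292 (mod 333).

292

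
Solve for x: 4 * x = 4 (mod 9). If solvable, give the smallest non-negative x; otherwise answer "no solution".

First find gcd(4, 9):
9 = 2·4 + 1
4 = 4·1 + 0
gcd = 1, so a unique solution mod 9 exists.
Back-substitute for the Bézout coefficients:
1 = 9 − 2·4
So 4·(-2) ≡ 1 (mod 9), giving 4⁻¹ ≡ 7.
x ≡ 4⁻¹·4 ≡ 7·4 ≡ 1 (mod 9).

1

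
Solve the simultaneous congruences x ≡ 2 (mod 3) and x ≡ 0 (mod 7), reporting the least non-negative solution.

Write x = 2 + 3·k. Then 3·k ≡ 0 − 2 ≡ 5 (mod 7).
Need 3⁻¹ mod 7. Extended Euclid on (7, 3):
7 = 2*3 + 1
3 = 3*1 + 0
Back-substitute:
1 = 7 − 2·3
3⁻¹ ≡ 5 (mod 7), so k ≡ 5·5 ≡ 4 (mod 7).
x = 2 + 3·4 = 14.

14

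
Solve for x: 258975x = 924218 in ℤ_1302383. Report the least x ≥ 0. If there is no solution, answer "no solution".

635311

First find gcd(258975, 1302383):
1302383 = 5·258975 + 7508
258975 = 34·7508 + 3703
7508 = 2·3703 + 102
3703 = 36·102 + 31
102 = 3·31 + 9
31 = 3·9 + 4
9 = 2·4 + 1
4 = 4·1 + 0
gcd = 1, so a unique solution mod 1302383 exists.
Back-substitute for the Bézout coefficients:
1 = 9 − 2·4
1 = −2·31 + 7·9
1 = 7·102 − 23·31
1 = −23·3703 + 835·102
1 = 835·7508 − 1693·3703
1 = −1693·258975 + 58397·7508
1 = 58397·1302383 − 293678·258975
So 258975·(-293678) ≡ 1 (mod 1302383), giving 258975⁻¹ ≡ 1008705.
x ≡ 258975⁻¹·924218 ≡ 1008705·924218 ≡ 635311 (mod 1302383).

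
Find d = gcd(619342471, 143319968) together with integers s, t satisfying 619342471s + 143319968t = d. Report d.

Repeated division:
619342471 = 4*143319968 + 46062599
143319968 = 3*46062599 + 5132171
46062599 = 8*5132171 + 5005231
5132171 = 1*5005231 + 126940
5005231 = 39*126940 + 54571
126940 = 2*54571 + 17798
54571 = 3*17798 + 1177
17798 = 15*1177 + 143
1177 = 8*143 + 33
143 = 4*33 + 11
33 = 3*11 + 0
gcd(619342471, 143319968) = 11.
Working backward:
11 = 143 − 4·33
11 = −4·1177 + 33·143
11 = 33·17798 − 499·1177
11 = −499·54571 + 1530·17798
11 = 1530·126940 − 3559·54571
11 = −3559·5005231 + 140331·126940
11 = 140331·5132171 − 143890·5005231
11 = −143890·46062599 + 1291451·5132171
11 = 1291451·143319968 − 4018243·46062599
11 = −4018243·619342471 + 17364423·143319968
So 11 = (-4018243)·619342471 + (17364423)·143319968.

11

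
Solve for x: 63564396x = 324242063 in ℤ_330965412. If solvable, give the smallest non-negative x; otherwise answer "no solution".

no solution

gcd(63564396, 330965412):
330965412 = 5·63564396 + 13143432
63564396 = 4·13143432 + 10990668
13143432 = 1·10990668 + 2152764
10990668 = 5·2152764 + 226848
2152764 = 9·226848 + 111132
226848 = 2·111132 + 4584
111132 = 24·4584 + 1116
4584 = 4·1116 + 120
1116 = 9·120 + 36
120 = 3·36 + 12
36 = 3·12 + 0
gcd = 12, but 12 ∤ 324242063, so the congruence has no solution.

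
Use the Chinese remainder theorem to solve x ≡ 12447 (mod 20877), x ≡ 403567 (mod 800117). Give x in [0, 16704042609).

3188869812

Write x = 12447 + 20877·k. Then 20877·k ≡ 403567 − 12447 ≡ 391120 (mod 800117).
Need 20877⁻¹ mod 800117. Extended Euclid on (800117, 20877):
800117 = 38×20877 + 6791
20877 = 3×6791 + 504
6791 = 13×504 + 239
504 = 2×239 + 26
239 = 9×26 + 5
26 = 5×5 + 1
5 = 5×1 + 0
Back-substitute:
1 = 26 − 5·5
1 = −5·239 + 46·26
1 = 46·504 − 97·239
1 = −97·6791 + 1307·504
1 = 1307·20877 − 4018·6791
1 = −4018·800117 + 153991·20877
20877⁻¹ ≡ 153991 (mod 800117), so k ≡ 153991·391120 ≡ 152745 (mod 800117).
x = 12447 + 20877·152745 = 3188869812.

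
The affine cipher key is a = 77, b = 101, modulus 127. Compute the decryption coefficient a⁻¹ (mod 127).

gcd(127, 77) by repeated division:
127 = 1*77 + 50
77 = 1*50 + 27
50 = 1*27 + 23
27 = 1*23 + 4
23 = 5*4 + 3
4 = 1*3 + 1
3 = 3*1 + 0
The gcd is 1. Working backward:
1 = 4 − 3
1 = −23 + 6·4
1 = 6·27 − 7·23
1 = −7·50 + 13·27
1 = 13·77 − 20·50
1 = −20·127 + 33·77
So 77·33 ≡ 1 (mod 127).

33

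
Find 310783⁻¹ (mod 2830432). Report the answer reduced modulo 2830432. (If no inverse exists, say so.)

no inverse exists

Euclidean algorithm on 2830432, 310783:
2830432 = 9·310783 + 33385
310783 = 9·33385 + 10318
33385 = 3·10318 + 2431
10318 = 4·2431 + 594
2431 = 4·594 + 55
594 = 10·55 + 44
55 = 1·44 + 11
44 = 4·11 + 0
The gcd is 11, not 1, hence no inverse exists.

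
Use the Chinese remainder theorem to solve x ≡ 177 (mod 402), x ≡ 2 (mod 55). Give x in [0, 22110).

14247

Write x = 177 + 402·k. Then 402·k ≡ 2 − 177 ≡ 45 (mod 55).
Need 402⁻¹ mod 55. Extended Euclid on (55, 17):
55 = 3×17 + 4
17 = 4×4 + 1
4 = 4×1 + 0
Back-substitute:
1 = 17 − 4·4
1 = −4·55 + 13·17
402⁻¹ ≡ 13 (mod 55), so k ≡ 13·45 ≡ 35 (mod 55).
x = 177 + 402·35 = 14247.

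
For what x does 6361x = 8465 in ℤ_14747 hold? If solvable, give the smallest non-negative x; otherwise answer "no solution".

465

First find gcd(6361, 14747):
14747 = 2×6361 + 2025
6361 = 3×2025 + 286
2025 = 7×286 + 23
286 = 12×23 + 10
23 = 2×10 + 3
10 = 3×3 + 1
3 = 3×1 + 0
gcd = 1, so a unique solution mod 14747 exists.
Back-substitute for the Bézout coefficients:
1 = 10 − 3·3
1 = −3·23 + 7·10
1 = 7·286 − 87·23
1 = −87·2025 + 616·286
1 = 616·6361 − 1935·2025
1 = −1935·14747 + 4486·6361
So 6361·(4486) ≡ 1 (mod 14747), giving 6361⁻¹ ≡ 4486.
x ≡ 6361⁻¹·8465 ≡ 4486·8465 ≡ 465 (mod 14747).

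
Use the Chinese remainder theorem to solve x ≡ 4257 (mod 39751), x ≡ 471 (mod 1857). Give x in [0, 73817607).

52475577

Write x = 4257 + 39751·k. Then 39751·k ≡ 471 − 4257 ≡ 1785 (mod 1857).
Need 39751⁻¹ mod 1857. Extended Euclid on (1857, 754):
1857 = 2×754 + 349
754 = 2×349 + 56
349 = 6×56 + 13
56 = 4×13 + 4
13 = 3×4 + 1
4 = 4×1 + 0
Back-substitute:
1 = 13 − 3·4
1 = −3·56 + 13·13
1 = 13·349 − 81·56
1 = −81·754 + 175·349
1 = 175·1857 − 431·754
39751⁻¹ ≡ 1426 (mod 1857), so k ≡ 1426·1785 ≡ 1320 (mod 1857).
x = 4257 + 39751·1320 = 52475577.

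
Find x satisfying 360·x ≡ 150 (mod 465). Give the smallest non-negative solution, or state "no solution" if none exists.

First find gcd(360, 465):
465 = 1*360 + 105
360 = 3*105 + 45
105 = 2*45 + 15
45 = 3*15 + 0
gcd = 15 and 15 | 150, so solutions exist. Divide through by 15: 24x ≡ 10 (mod 31).
Now find 24⁻¹ mod 31:
31 = 1·24 + 7
24 = 3·7 + 3
7 = 2·3 + 1
3 = 3·1 + 0
Back-substitute:
1 = 7 − 2·3
1 = −2·24 + 7·7
1 = 7·31 − 9·24
So 24·(-9) ≡ 1 (mod 31), i.e. 24⁻¹ ≡ 22.
Then x ≡ 22·10 ≡ 3 (mod 31); the smallest non-negative solution is x = 3.

3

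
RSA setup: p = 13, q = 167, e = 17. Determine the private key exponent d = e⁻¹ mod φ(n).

φ(n) = (p−1)(q−1) = 12·166 = 1992.
Need d with 17·d ≡ 1 (mod 1992). Apply the extended Euclidean algorithm:
1992 = 117·17 + 3
17 = 5·3 + 2
3 = 1·2 + 1
2 = 2·1 + 0
Back-substitute:
1 = 3 − 2
1 = −17 + 6·3
1 = 6·1992 − 703·17
So 17·(-703) ≡ 1 (mod 1992), hence d ≡ -703 ≡ 1289 (mod 1992).

1289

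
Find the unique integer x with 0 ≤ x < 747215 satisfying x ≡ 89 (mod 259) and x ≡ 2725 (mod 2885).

Write x = 89 + 259·k. Then 259·k ≡ 2725 − 89 ≡ 2636 (mod 2885).
Need 259⁻¹ mod 2885. Extended Euclid on (2885, 259):
2885 = 11*259 + 36
259 = 7*36 + 7
36 = 5*7 + 1
7 = 7*1 + 0
Back-substitute:
1 = 36 − 5·7
1 = −5·259 + 36·36
1 = 36·2885 − 401·259
259⁻¹ ≡ 2484 (mod 2885), so k ≡ 2484·2636 ≡ 1759 (mod 2885).
x = 89 + 259·1759 = 455670.

455670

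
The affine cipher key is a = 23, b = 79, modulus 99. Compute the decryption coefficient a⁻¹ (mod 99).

56

Extended Euclidean algorithm:
99 = 4·23 + 7
23 = 3·7 + 2
7 = 3·2 + 1
2 = 2·1 + 0
Since gcd(23, 99) = 1, back-substitute to write 1 as a combination:
1 = 7 − 3·2
1 = −3·23 + 10·7
1 = 10·99 − 43·23
So 23·(-43) ≡ 1 (mod 99), and -43 ≡ 56 (mod 99).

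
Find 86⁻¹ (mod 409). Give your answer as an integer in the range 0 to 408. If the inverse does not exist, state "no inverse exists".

Extended Euclidean algorithm:
409 = 4·86 + 65
86 = 1·65 + 21
65 = 3·21 + 2
21 = 10·2 + 1
2 = 2·1 + 0
The gcd is 1. Working backward:
1 = 21 − 10·2
1 = −10·65 + 31·21
1 = 31·86 − 41·65
1 = −41·409 + 195·86
So 86·195 ≡ 1 (mod 409).

195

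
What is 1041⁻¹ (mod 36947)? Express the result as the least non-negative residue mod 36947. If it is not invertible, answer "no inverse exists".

Apply the Euclidean algorithm to 36947 and 1041:
36947 = 35·1041 + 512
1041 = 2·512 + 17
512 = 30·17 + 2
17 = 8·2 + 1
2 = 2·1 + 0
The gcd is 1. Working backward:
1 = 17 − 8·2
1 = −8·512 + 241·17
1 = 241·1041 − 490·512
1 = −490·36947 + 17391·1041
So 1041·17391 ≡ 1 (mod 36947).

17391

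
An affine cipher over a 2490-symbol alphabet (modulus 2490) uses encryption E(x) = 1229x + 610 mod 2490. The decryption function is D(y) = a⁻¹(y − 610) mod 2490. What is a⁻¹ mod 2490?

Apply the Euclidean algorithm to 2490 and 1229:
2490 = 2*1229 + 32
1229 = 38*32 + 13
32 = 2*13 + 6
13 = 2*6 + 1
6 = 6*1 + 0
gcd = 1, so the inverse exists. Back-substitute:
1 = 13 − 2·6
1 = −2·32 + 5·13
1 = 5·1229 − 192·32
1 = −192·2490 + 389·1229
So 1229·389 ≡ 1 (mod 2490).

389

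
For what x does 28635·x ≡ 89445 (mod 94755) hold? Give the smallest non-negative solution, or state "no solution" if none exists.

First find gcd(28635, 94755):
94755 = 3×28635 + 8850
28635 = 3×8850 + 2085
8850 = 4×2085 + 510
2085 = 4×510 + 45
510 = 11×45 + 15
45 = 3×15 + 0
gcd = 15 and 15 | 89445, so solutions exist. Divide through by 15: 1909x ≡ 5963 (mod 6317).
Now find 1909⁻¹ mod 6317:
6317 = 3·1909 + 590
1909 = 3·590 + 139
590 = 4·139 + 34
139 = 4·34 + 3
34 = 11·3 + 1
3 = 3·1 + 0
Back-substitute:
1 = 34 − 11·3
1 = −11·139 + 45·34
1 = 45·590 − 191·139
1 = −191·1909 + 618·590
1 = 618·6317 − 2045·1909
So 1909·(-2045) ≡ 1 (mod 6317), i.e. 1909⁻¹ ≡ 4272.
Then x ≡ 4272·5963 ≡ 3792 (mod 6317); the smallest non-negative solution is x = 3792.

3792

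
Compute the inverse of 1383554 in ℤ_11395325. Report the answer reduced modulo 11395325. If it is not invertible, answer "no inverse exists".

Run Euclid on (11395325, 1383554):
11395325 = 8×1383554 + 326893
1383554 = 4×326893 + 75982
326893 = 4×75982 + 22965
75982 = 3×22965 + 7087
22965 = 3×7087 + 1704
7087 = 4×1704 + 271
1704 = 6×271 + 78
271 = 3×78 + 37
78 = 2×37 + 4
37 = 9×4 + 1
4 = 4×1 + 0
Since gcd(1383554, 11395325) = 1, back-substitute to write 1 as a combination:
1 = 37 − 9·4
1 = −9·78 + 19·37
1 = 19·271 − 66·78
1 = −66·1704 + 415·271
1 = 415·7087 − 1726·1704
1 = −1726·22965 + 5593·7087
1 = 5593·75982 − 18505·22965
1 = −18505·326893 + 79613·75982
1 = 79613·1383554 − 336957·326893
1 = −336957·11395325 + 2775269·1383554
So 1383554·2775269 ≡ 1 (mod 11395325).

2775269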